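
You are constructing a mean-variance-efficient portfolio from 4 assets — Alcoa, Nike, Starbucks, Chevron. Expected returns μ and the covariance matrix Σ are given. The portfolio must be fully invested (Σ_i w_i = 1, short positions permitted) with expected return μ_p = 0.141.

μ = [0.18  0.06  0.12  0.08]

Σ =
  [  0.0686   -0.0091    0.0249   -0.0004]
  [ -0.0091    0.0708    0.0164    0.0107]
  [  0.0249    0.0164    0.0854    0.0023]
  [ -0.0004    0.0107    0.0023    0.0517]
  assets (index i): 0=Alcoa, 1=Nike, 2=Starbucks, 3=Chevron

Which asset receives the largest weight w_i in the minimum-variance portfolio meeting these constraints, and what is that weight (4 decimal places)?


Alcoa (0.6006)

x=Σ⁻¹μ = [2.5847  0.8693  0.4478  1.3676]
y=Σ⁻¹𝟙 = [14.6512  12.4202  4.6034  16.6804]
a=μᵀx=0.680533  b=𝟙ᵀx=5.269264  c=𝟙ᵀy=48.355173  D=ac−b²=5.142143
λ₁=(c·0.141−b)/D = (48.355173·0.141−5.269264)/5.142143 = 0.301200
λ₂=(a−b·0.141)/D = (0.680533−5.269264·0.141)/5.142143 = -0.012141
w* = 0.301200·x + -0.012141·y:
  w_0 = 0.301200·2.5847 + -0.012141·14.6512 = 0.6006  (Alcoa)
  w_1 = 0.301200·0.8693 + -0.012141·12.4202 = 0.1110  (Nike)
  w_2 = 0.301200·0.4478 + -0.012141·4.6034 = 0.0790  (Starbucks)
  w_3 = 0.301200·1.3676 + -0.012141·16.6804 = 0.2094  (Chevron)
Σw_i=1.0000  μᵀw=0.1410
σ²=wᵀΣw=λ₁·μ_p+λ₂ = 0.301200·0.141 + -0.012141 = 0.030328 ≈ 0.0303


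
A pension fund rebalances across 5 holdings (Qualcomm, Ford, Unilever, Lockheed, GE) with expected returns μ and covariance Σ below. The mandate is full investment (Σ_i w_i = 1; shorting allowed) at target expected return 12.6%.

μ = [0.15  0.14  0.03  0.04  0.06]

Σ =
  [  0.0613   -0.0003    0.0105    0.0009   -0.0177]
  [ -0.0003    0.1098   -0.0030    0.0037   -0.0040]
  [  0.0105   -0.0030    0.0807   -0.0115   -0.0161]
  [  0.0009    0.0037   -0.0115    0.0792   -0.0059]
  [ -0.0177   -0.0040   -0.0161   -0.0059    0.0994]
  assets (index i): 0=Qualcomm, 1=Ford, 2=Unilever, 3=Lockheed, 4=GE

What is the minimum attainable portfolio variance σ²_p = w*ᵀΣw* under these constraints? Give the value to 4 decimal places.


0.0232

x=Σ⁻¹μ = [2.7363  1.3195  0.3924  0.5617  1.2409]
y=Σ⁻¹𝟙 = [18.3658  9.6986  16.0216  15.5752  17.2405]
a=μᵀx=0.703866  b=𝟙ᵀx=6.250762  c=𝟙ᵀy=76.901712  D=ac−b²=15.056449
λ₁=(c·0.126−b)/D = (76.901712·0.126−6.250762)/15.056449 = 0.228397
λ₂=(a−b·0.126)/D = (0.703866−6.250762·0.126)/15.056449 = -0.005561
w* = 0.228397·x + -0.005561·y:
  w_0 = 0.228397·2.7363 + -0.005561·18.3658 = 0.5228  (Qualcomm)
  w_1 = 0.228397·1.3195 + -0.005561·9.6986 = 0.2474  (Ford)
  w_2 = 0.228397·0.3924 + -0.005561·16.0216 = 0.0005  (Unilever)
  w_3 = 0.228397·0.5617 + -0.005561·15.5752 = 0.0417  (Lockheed)
  w_4 = 0.228397·1.2409 + -0.005561·17.2405 = 0.1875  (GE)
Σw_i=1.0000  μᵀw=0.1260
σ²=wᵀΣw=λ₁·μ_p+λ₂ = 0.228397·0.126 + -0.005561 = 0.023217 ≈ 0.0232


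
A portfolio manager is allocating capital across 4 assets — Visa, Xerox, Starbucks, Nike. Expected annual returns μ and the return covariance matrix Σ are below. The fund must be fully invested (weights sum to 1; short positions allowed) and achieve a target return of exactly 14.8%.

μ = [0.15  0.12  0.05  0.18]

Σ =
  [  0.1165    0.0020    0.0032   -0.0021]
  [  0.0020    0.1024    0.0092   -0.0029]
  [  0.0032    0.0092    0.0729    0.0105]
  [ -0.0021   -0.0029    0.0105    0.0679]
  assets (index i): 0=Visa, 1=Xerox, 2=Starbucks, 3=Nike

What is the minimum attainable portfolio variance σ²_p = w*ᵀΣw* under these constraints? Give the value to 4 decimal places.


g=Σ⁻¹μ = [1.3137  1.2162  0.0814  2.7309]
h=Σ⁻¹𝟙 = [8.3959  9.0744  10.2168  13.7949]
a=μᵀg=0.838639  b=𝟙ᵀg=5.342233  c=𝟙ᵀh=41.481973  D=ac−b²=6.248950
λ₁=(c·0.148−b)/D = (41.481973·0.148−5.342233)/6.248950 = 0.127557
λ₂=(a−b·0.148)/D = (0.838639−5.342233·0.148)/6.248950 = 0.007679
w* = 0.127557·g + 0.007679·h:
  w_0 = 0.127557·1.3137 + 0.007679·8.3959 = 0.2320  (Visa)
  w_1 = 0.127557·1.2162 + 0.007679·9.0744 = 0.2248  (Xerox)
  w_2 = 0.127557·0.0814 + 0.007679·10.2168 = 0.0888  (Starbucks)
  w_3 = 0.127557·2.7309 + 0.007679·13.7949 = 0.4543  (Nike)
Σw_i=1.0000  μᵀw=0.1480
σ²=wᵀΣw=λ₁·μ_p+λ₂ = 0.127557·0.148 + 0.007679 = 0.026558 ≈ 0.0266

0.0266


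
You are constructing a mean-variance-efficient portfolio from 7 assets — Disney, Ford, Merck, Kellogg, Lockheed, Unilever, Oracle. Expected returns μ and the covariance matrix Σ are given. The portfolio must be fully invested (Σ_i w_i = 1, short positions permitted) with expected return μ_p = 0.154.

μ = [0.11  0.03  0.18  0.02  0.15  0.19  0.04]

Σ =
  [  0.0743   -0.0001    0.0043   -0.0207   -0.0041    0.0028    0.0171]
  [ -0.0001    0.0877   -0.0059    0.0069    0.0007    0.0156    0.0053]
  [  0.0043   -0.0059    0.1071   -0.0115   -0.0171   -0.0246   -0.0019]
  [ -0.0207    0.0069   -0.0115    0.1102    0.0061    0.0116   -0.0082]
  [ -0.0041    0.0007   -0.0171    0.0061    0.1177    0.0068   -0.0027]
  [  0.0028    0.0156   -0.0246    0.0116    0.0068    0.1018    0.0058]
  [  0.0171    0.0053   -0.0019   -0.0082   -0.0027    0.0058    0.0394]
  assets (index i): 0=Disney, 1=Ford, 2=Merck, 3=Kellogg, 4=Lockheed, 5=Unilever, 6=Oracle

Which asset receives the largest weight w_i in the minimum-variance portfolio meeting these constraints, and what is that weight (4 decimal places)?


Merck (0.2967)

g=Σ⁻¹μ = [1.3594  0.0415  2.4379  0.3971  1.5347  2.2415  0.3951]
h=Σ⁻¹𝟙 = [11.2338  8.5165  14.6550  12.3703  10.3475  8.3897  22.1148]
a=μᵀg=1.269441  b=𝟙ᵀg=8.407281  c=𝟙ᵀh=87.627651  D=ac−b²=40.555789
λ₁=(c·0.154−b)/D = (87.627651·0.154−8.407281)/40.555789 = 0.125441
λ₂=(a−b·0.154)/D = (1.269441−8.407281·0.154)/40.555789 = -0.000623
w* = 0.125441·g + -0.000623·h:
  w_0 = 0.125441·1.3594 + -0.000623·11.2338 = 0.1635  (Disney)
  w_1 = 0.125441·0.0415 + -0.000623·8.5165 = -0.0001  (Ford)
  w_2 = 0.125441·2.4379 + -0.000623·14.6550 = 0.2967  (Merck)
  w_3 = 0.125441·0.3971 + -0.000623·12.3703 = 0.0421  (Kellogg)
  w_4 = 0.125441·1.5347 + -0.000623·10.3475 = 0.1861  (Lockheed)
  w_5 = 0.125441·2.2415 + -0.000623·8.3897 = 0.2759  (Unilever)
  w_6 = 0.125441·0.3951 + -0.000623·22.1148 = 0.0358  (Oracle)
Σw_i=1.0000  μᵀw=0.1540
σ²=wᵀΣw=λ₁·μ_p+λ₂ = 0.125441·0.154 + -0.000623 = 0.018695 ≈ 0.0187


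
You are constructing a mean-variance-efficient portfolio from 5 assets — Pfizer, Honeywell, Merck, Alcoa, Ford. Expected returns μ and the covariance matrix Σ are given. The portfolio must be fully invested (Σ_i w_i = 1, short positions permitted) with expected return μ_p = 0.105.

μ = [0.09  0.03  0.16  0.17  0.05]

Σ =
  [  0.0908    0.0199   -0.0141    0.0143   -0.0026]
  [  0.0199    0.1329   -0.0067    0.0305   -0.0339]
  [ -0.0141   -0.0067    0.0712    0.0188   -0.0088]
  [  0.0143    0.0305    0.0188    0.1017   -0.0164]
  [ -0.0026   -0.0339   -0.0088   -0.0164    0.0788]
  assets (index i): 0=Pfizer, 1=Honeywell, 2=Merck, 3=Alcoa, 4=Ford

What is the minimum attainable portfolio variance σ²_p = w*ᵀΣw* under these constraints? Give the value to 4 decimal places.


0.0158

u=Σ⁻¹μ = [1.1501  0.2177  2.3315  1.2201  1.2804]
v=Σ⁻¹𝟙 = [11.3289  10.9734  18.6144  4.8747  20.8782]
a=μᵀu=0.754511  b=𝟙ᵀu=6.199722  c=𝟙ᵀv=66.669665  D=ac−b²=11.866426
λ₁=(c·0.105−b)/D = (66.669665·0.105−6.199722)/11.866426 = 0.067467
λ₂=(a−b·0.105)/D = (0.754511−6.199722·0.105)/11.866426 = 0.008725
w* = 0.067467·u + 0.008725·v:
  w_0 = 0.067467·1.1501 + 0.008725·11.3289 = 0.1764  (Pfizer)
  w_1 = 0.067467·0.2177 + 0.008725·10.9734 = 0.1104  (Honeywell)
  w_2 = 0.067467·2.3315 + 0.008725·18.6144 = 0.3197  (Merck)
  w_3 = 0.067467·1.2201 + 0.008725·4.8747 = 0.1248  (Alcoa)
  w_4 = 0.067467·1.2804 + 0.008725·20.8782 = 0.2686  (Ford)
Σw_i=1.0000  μᵀw=0.1050
σ²=wᵀΣw=λ₁·μ_p+λ₂ = 0.067467·0.105 + 0.008725 = 0.015809 ≈ 0.0158


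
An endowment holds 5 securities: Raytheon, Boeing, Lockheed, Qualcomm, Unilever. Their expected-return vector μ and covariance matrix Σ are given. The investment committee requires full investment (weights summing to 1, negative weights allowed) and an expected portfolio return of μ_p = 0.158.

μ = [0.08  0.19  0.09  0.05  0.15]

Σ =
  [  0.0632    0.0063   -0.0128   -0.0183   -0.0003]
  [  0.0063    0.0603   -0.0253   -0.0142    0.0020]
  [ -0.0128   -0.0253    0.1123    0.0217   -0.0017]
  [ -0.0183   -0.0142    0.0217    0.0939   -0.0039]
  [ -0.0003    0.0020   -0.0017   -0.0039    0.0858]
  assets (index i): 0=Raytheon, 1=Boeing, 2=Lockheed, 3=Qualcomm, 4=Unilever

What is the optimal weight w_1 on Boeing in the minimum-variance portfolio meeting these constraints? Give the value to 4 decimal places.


0.5551

u=Σ⁻¹μ = [1.5449  3.8920  1.6664  1.1096  1.7464]
v=Σ⁻¹𝟙 = [20.8388  23.4351  13.7319  15.5866  12.1622]
a=μᵀu=1.330491  b=𝟙ᵀu=9.959296  c=𝟙ᵀv=85.754499  D=ac−b²=14.907980
λ₁=(c·0.158−b)/D = (85.754499·0.158−9.959296)/14.907980 = 0.240805
λ₂=(a−b·0.158)/D = (1.330491−9.959296·0.158)/14.907980 = -0.016305
w* = 0.240805·u + -0.016305·v:
  w_0 = 0.240805·1.5449 + -0.016305·20.8388 = 0.0322  (Raytheon)
  w_1 = 0.240805·3.8920 + -0.016305·23.4351 = 0.5551  (Boeing)
  w_2 = 0.240805·1.6664 + -0.016305·13.7319 = 0.1774  (Lockheed)
  w_3 = 0.240805·1.1096 + -0.016305·15.5866 = 0.0130  (Qualcomm)
  w_4 = 0.240805·1.7464 + -0.016305·12.1622 = 0.2222  (Unilever)
Σw_i=1.0000  μᵀw=0.1580
σ²=wᵀΣw=λ₁·μ_p+λ₂ = 0.240805·0.158 + -0.016305 = 0.021742 ≈ 0.0217


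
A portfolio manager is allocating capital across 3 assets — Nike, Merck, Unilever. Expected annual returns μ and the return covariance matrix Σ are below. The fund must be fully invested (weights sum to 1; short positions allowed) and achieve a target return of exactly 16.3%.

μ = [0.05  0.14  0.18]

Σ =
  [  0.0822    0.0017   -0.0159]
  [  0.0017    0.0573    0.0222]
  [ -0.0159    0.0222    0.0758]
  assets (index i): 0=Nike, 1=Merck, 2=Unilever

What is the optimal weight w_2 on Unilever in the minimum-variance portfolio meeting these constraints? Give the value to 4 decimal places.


x=Σ⁻¹μ = [0.9842  1.5951  2.1140]
y=Σ⁻¹𝟙 = [14.3626  12.1230  12.6548]
a=μᵀx=0.653031  b=𝟙ᵀx=4.693211  c=𝟙ᵀy=39.140350  D=ac−b²=3.533630
λ₁=(c·0.163−b)/D = (39.140350·0.163−4.693211)/3.533630 = 0.477318
λ₂=(a−b·0.163)/D = (0.653031−4.693211·0.163)/3.533630 = -0.031685
w* = 0.477318·x + -0.031685·y:
  w_0 = 0.477318·0.9842 + -0.031685·14.3626 = 0.0147  (Nike)
  w_1 = 0.477318·1.5951 + -0.031685·12.1230 = 0.3772  (Merck)
  w_2 = 0.477318·2.1140 + -0.031685·12.6548 = 0.6081  (Unilever)
Σw_i=1.0000  μᵀw=0.1630
σ²=wᵀΣw=λ₁·μ_p+λ₂ = 0.477318·0.163 + -0.031685 = 0.046118 ≈ 0.0461

0.6081


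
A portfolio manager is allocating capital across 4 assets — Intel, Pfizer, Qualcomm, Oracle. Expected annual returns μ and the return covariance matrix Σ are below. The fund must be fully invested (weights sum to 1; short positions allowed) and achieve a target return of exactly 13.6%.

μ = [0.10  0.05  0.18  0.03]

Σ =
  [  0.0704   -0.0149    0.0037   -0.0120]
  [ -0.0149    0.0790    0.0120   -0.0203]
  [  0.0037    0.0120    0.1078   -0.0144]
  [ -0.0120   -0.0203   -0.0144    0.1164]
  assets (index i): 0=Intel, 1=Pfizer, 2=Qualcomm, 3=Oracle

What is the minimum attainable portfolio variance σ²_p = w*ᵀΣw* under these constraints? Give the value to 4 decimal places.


0.0402

u=Σ⁻¹μ = [1.6605  0.9025  1.6173  0.7864]
v=Σ⁻¹𝟙 = [20.3671  19.0852  8.4655  15.0665]
a=μᵀu=0.525890  b=𝟙ᵀu=4.966751  c=𝟙ᵀv=62.984309  D=ac−b²=8.454229
λ₁=(c·0.136−b)/D = (62.984309·0.136−4.966751)/8.454229 = 0.425718
λ₂=(a−b·0.136)/D = (0.525890−4.966751·0.136)/8.454229 = -0.017694
w* = 0.425718·u + -0.017694·v:
  w_0 = 0.425718·1.6605 + -0.017694·20.3671 = 0.3465  (Intel)
  w_1 = 0.425718·0.9025 + -0.017694·19.0852 = 0.0465  (Pfizer)
  w_2 = 0.425718·1.6173 + -0.017694·8.4655 = 0.5387  (Qualcomm)
  w_3 = 0.425718·0.7864 + -0.017694·15.0665 = 0.0682  (Oracle)
Σw_i=1.0000  μᵀw=0.1360
σ²=wᵀΣw=λ₁·μ_p+λ₂ = 0.425718·0.136 + -0.017694 = 0.040204 ≈ 0.0402


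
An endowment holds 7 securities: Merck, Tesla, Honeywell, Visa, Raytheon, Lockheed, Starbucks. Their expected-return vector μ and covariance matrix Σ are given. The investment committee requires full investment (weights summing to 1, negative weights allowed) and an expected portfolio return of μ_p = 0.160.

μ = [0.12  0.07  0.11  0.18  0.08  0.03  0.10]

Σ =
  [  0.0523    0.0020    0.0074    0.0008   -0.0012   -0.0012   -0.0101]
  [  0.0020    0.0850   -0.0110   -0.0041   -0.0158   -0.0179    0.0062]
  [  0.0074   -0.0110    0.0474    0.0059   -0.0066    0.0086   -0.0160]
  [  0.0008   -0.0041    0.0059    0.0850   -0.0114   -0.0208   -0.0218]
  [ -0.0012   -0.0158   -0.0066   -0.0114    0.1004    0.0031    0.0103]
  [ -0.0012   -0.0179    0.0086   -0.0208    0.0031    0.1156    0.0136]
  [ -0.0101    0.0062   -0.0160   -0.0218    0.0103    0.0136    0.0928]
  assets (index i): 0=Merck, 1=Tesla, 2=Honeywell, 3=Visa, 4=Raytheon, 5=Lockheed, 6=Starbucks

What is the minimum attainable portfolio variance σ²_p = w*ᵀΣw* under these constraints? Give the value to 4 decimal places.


x=Σ⁻¹μ = [2.2599  1.4650  2.7679  2.8307  1.3215  0.5255  2.1442]
y=Σ⁻¹𝟙 = [18.3058  19.5633  26.2656  19.8983  15.1209  11.0475  17.3668]
a=μᵀx=1.523646  b=𝟙ᵀx=13.314829  c=𝟙ᵀy=127.568267  D=ac−b²=17.084217
λ₁=(c·0.160−b)/D = (127.568267·0.160−13.314829)/17.084217 = 0.415360
λ₂=(a−b·0.160)/D = (1.523646−13.314829·0.160)/17.084217 = -0.035514
w* = 0.415360·x + -0.035514·y:
  w_0 = 0.415360·2.2599 + -0.035514·18.3058 = 0.2886  (Merck)
  w_1 = 0.415360·1.4650 + -0.035514·19.5633 = -0.0863  (Tesla)
  w_2 = 0.415360·2.7679 + -0.035514·26.2656 = 0.2169  (Honeywell)
  w_3 = 0.415360·2.8307 + -0.035514·19.8983 = 0.4691  (Visa)
  w_4 = 0.415360·1.3215 + -0.035514·15.1209 = 0.0119  (Raytheon)
  w_5 = 0.415360·0.5255 + -0.035514·11.0475 = -0.1741  (Lockheed)
  w_6 = 0.415360·2.1442 + -0.035514·17.3668 = 0.2738  (Starbucks)
Σw_i=1.0000  μᵀw=0.1600
σ²=wᵀΣw=λ₁·μ_p+λ₂ = 0.415360·0.160 + -0.035514 = 0.030944 ≈ 0.0309

0.0309


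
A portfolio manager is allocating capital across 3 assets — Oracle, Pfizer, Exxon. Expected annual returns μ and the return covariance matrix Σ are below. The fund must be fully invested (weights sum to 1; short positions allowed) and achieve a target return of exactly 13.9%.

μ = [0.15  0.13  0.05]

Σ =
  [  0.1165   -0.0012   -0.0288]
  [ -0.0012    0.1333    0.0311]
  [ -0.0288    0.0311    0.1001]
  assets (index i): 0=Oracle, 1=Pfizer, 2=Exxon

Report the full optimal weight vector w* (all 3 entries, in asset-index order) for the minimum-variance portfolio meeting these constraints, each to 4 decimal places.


x=Σ⁻¹μ = [1.4593  0.8344  0.6601]
y=Σ⁻¹𝟙 = [11.5524  4.8513  11.8065]
a=μᵀx=0.360376  b=𝟙ᵀx=2.953850  c=𝟙ᵀy=28.210180  D=ac−b²=1.441040
λ₁=(c·0.139−b)/D = (28.210180·0.139−2.953850)/1.441040 = 0.671297
λ₂=(a−b·0.139)/D = (0.360376−2.953850·0.139)/1.441040 = -0.034842
w* = 0.671297·x + -0.034842·y:
  w_0 = 0.671297·1.4593 + -0.034842·11.5524 = 0.5771  (Oracle)
  w_1 = 0.671297·0.8344 + -0.034842·4.8513 = 0.3911  (Pfizer)
  w_2 = 0.671297·0.6601 + -0.034842·11.8065 = 0.0318  (Exxon)
Σw_i=1.0000  μᵀw=0.1390
σ²=wᵀΣw=λ₁·μ_p+λ₂ = 0.671297·0.139 + -0.034842 = 0.058468 ≈ 0.0585

0.5771  0.3911  0.0318


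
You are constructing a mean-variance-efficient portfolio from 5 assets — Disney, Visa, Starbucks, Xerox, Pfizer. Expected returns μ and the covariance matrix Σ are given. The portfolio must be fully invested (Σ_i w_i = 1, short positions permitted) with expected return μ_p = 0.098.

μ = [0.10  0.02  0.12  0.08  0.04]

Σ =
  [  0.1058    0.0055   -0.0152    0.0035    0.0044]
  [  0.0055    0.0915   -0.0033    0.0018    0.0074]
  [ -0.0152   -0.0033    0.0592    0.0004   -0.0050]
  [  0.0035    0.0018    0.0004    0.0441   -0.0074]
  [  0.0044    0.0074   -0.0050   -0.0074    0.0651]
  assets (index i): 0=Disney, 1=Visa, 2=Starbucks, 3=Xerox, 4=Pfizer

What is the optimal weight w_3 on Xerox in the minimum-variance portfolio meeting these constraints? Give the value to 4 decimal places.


p=Σ⁻¹μ = [1.1848  0.1237  2.4029  1.8467  0.9148]
q=Σ⁻¹𝟙 = [10.5062  9.1357  21.4567  24.2986  18.0224]
a=μᵀp=0.593633  b=𝟙ᵀp=6.472914  c=𝟙ᵀq=83.419577  D=ac−b²=7.622020
λ₁=(c·0.098−b)/D = (83.419577·0.098−6.472914)/7.622020 = 0.223327
λ₂=(a−b·0.098)/D = (0.593633−6.472914·0.098)/7.622020 = -0.005341
w* = 0.223327·p + -0.005341·q:
  w_0 = 0.223327·1.1848 + -0.005341·10.5062 = 0.2085  (Disney)
  w_1 = 0.223327·0.1237 + -0.005341·9.1357 = -0.0212  (Visa)
  w_2 = 0.223327·2.4029 + -0.005341·21.4567 = 0.4220  (Starbucks)
  w_3 = 0.223327·1.8467 + -0.005341·24.2986 = 0.2826  (Xerox)
  w_4 = 0.223327·0.9148 + -0.005341·18.0224 = 0.1080  (Pfizer)
Σw_i=1.0000  μᵀw=0.0980
σ²=wᵀΣw=λ₁·μ_p+λ₂ = 0.223327·0.098 + -0.005341 = 0.016545 ≈ 0.0165

0.2826


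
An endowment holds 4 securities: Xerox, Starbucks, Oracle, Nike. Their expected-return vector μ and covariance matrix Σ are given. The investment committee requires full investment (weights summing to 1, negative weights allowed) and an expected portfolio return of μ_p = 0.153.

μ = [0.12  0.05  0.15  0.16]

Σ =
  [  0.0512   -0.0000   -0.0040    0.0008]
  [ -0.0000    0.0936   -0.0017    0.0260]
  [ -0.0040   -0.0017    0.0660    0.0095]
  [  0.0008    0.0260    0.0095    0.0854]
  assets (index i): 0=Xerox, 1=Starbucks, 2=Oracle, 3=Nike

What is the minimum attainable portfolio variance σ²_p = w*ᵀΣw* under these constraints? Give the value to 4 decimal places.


0.0282

g=Σ⁻¹μ = [2.4914  0.1402  2.2024  1.5625]
h=Σ⁻¹𝟙 = [20.6418  9.0135  15.6222  7.0342]
a=μᵀg=0.886343  b=𝟙ᵀg=6.396503  c=𝟙ᵀh=52.311800  D=ac−b²=5.450965
λ₁=(c·0.153−b)/D = (52.311800·0.153−6.396503)/5.450965 = 0.294847
λ₂=(a−b·0.153)/D = (0.886343−6.396503·0.153)/5.450965 = -0.016937
w* = 0.294847·g + -0.016937·h:
  w_0 = 0.294847·2.4914 + -0.016937·20.6418 = 0.3850  (Xerox)
  w_1 = 0.294847·0.1402 + -0.016937·9.0135 = -0.1113  (Starbucks)
  w_2 = 0.294847·2.2024 + -0.016937·15.6222 = 0.3848  (Oracle)
  w_3 = 0.294847·1.5625 + -0.016937·7.0342 = 0.3416  (Nike)
Σw_i=1.0000  μᵀw=0.1530
σ²=wᵀΣw=λ₁·μ_p+λ₂ = 0.294847·0.153 + -0.016937 = 0.028175 ≈ 0.0282


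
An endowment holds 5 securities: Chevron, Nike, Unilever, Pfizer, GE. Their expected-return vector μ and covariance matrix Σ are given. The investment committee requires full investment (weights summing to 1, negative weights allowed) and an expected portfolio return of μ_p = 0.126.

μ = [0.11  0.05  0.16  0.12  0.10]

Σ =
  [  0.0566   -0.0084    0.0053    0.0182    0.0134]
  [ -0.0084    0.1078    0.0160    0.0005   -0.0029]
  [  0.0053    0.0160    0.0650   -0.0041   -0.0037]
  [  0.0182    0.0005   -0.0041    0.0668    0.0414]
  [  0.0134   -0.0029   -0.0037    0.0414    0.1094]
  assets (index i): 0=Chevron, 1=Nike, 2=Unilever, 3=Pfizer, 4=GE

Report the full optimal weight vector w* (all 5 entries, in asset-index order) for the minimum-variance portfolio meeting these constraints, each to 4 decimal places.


0.2374  0.0789  0.3820  0.2327  0.0690

u=Σ⁻¹μ = [1.2165  0.2014  2.4201  1.4159  0.3165]
v=Σ⁻¹𝟙 = [13.6821  8.4949  13.0173  9.0648  4.7000]
a=μᵀu=0.732652  b=𝟙ᵀu=5.570313  c=𝟙ᵀv=48.959050  D=ac−b²=4.841540
λ₁=(c·0.126−b)/D = (48.959050·0.126−5.570313)/4.841540 = 0.123623
λ₂=(a−b·0.126)/D = (0.732652−5.570313·0.126)/4.841540 = 0.006360
w* = 0.123623·u + 0.006360·v:
  w_0 = 0.123623·1.2165 + 0.006360·13.6821 = 0.2374  (Chevron)
  w_1 = 0.123623·0.2014 + 0.006360·8.4949 = 0.0789  (Nike)
  w_2 = 0.123623·2.4201 + 0.006360·13.0173 = 0.3820  (Unilever)
  w_3 = 0.123623·1.4159 + 0.006360·9.0648 = 0.2327  (Pfizer)
  w_4 = 0.123623·0.3165 + 0.006360·4.7000 = 0.0690  (GE)
Σw_i=1.0000  μᵀw=0.1260
σ²=wᵀΣw=λ₁·μ_p+λ₂ = 0.123623·0.126 + 0.006360 = 0.021937 ≈ 0.0219


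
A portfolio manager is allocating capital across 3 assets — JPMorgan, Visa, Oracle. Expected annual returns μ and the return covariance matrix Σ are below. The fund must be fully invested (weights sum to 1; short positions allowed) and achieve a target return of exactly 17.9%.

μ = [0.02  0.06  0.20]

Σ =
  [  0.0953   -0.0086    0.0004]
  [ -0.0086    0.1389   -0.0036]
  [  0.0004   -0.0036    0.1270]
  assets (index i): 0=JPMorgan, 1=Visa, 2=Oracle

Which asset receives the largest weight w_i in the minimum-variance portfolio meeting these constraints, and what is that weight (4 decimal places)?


g=Σ⁻¹μ = [0.2473  0.4884  1.5879]
h=Σ⁻¹𝟙 = [11.1904  8.1014  8.0684]
a=μᵀg=0.351825  b=𝟙ᵀg=2.323575  c=𝟙ᵀh=27.360206  D=ac−b²=4.227010
λ₁=(c·0.179−b)/D = (27.360206·0.179−2.323575)/4.227010 = 0.608918
λ₂=(a−b·0.179)/D = (0.351825−2.323575·0.179)/4.227010 = -0.015163
w* = 0.608918·g + -0.015163·h:
  w_0 = 0.608918·0.2473 + -0.015163·11.1904 = -0.0191  (JPMorgan)
  w_1 = 0.608918·0.4884 + -0.015163·8.1014 = 0.1746  (Visa)
  w_2 = 0.608918·1.5879 + -0.015163·8.0684 = 0.8445  (Oracle)
Σw_i=1.0000  μᵀw=0.1790
σ²=wᵀΣw=λ₁·μ_p+λ₂ = 0.608918·0.179 + -0.015163 = 0.093833 ≈ 0.0938

Oracle (0.8445)


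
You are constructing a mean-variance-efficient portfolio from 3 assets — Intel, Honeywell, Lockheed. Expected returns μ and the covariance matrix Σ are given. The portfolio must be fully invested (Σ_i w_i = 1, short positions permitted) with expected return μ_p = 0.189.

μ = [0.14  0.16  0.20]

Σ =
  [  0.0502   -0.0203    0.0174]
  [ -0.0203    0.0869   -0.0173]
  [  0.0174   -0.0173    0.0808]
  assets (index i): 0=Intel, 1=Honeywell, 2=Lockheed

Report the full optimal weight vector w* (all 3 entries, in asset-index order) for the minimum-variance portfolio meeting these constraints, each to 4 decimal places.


x=Σ⁻¹μ = [3.1827  3.0720  2.4476]
y=Σ⁻¹𝟙 = [23.7893  19.3327  11.3926]
a=μᵀx=1.426611  b=𝟙ᵀx=8.702262  c=𝟙ᵀy=54.514652  D=ac−b²=2.041847
λ₁=(c·0.189−b)/D = (54.514652·0.189−8.702262)/2.041847 = 0.784097
λ₂=(a−b·0.189)/D = (1.426611−8.702262·0.189)/2.041847 = -0.106823
w* = 0.784097·x + -0.106823·y:
  w_0 = 0.784097·3.1827 + -0.106823·23.7893 = -0.0457  (Intel)
  w_1 = 0.784097·3.0720 + -0.106823·19.3327 = 0.3435  (Honeywell)
  w_2 = 0.784097·2.4476 + -0.106823·11.3926 = 0.7022  (Lockheed)
Σw_i=1.0000  μᵀw=0.1890
σ²=wᵀΣw=λ₁·μ_p+λ₂ = 0.784097·0.189 + -0.106823 = 0.041371 ≈ 0.0414

-0.0457  0.3435  0.7022


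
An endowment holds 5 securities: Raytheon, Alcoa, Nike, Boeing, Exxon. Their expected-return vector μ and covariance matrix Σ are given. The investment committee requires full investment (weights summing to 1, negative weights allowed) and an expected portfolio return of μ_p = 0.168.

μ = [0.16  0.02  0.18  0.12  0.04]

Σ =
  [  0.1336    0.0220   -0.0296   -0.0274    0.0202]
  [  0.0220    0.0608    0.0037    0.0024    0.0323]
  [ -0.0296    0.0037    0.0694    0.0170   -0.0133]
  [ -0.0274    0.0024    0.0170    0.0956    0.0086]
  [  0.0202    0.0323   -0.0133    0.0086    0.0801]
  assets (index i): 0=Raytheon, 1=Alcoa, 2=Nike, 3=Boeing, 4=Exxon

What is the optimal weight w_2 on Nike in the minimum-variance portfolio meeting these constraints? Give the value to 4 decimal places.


x=Σ⁻¹μ = [2.2996  -1.2218  3.4992  1.2454  0.8595]
y=Σ⁻¹𝟙 = [11.0665  6.0223  18.2883  9.3927  9.2933]
a=μᵀx=1.157182  b=𝟙ᵀx=6.681838  c=𝟙ᵀy=54.063106  D=ac−b²=17.913889
λ₁=(c·0.168−b)/D = (54.063106·0.168−6.681838)/17.913889 = 0.134017
λ₂=(a−b·0.168)/D = (1.157182−6.681838·0.168)/17.913889 = 0.001933
w* = 0.134017·x + 0.001933·y:
  w_0 = 0.134017·2.2996 + 0.001933·11.0665 = 0.3296  (Raytheon)
  w_1 = 0.134017·-1.2218 + 0.001933·6.0223 = -0.1521  (Alcoa)
  w_2 = 0.134017·3.4992 + 0.001933·18.2883 = 0.5043  (Nike)
  w_3 = 0.134017·1.2454 + 0.001933·9.3927 = 0.1851  (Boeing)
  w_4 = 0.134017·0.8595 + 0.001933·9.2933 = 0.1331  (Exxon)
Σw_i=1.0000  μᵀw=0.1680
σ²=wᵀΣw=λ₁·μ_p+λ₂ = 0.134017·0.168 + 0.001933 = 0.024448 ≈ 0.0244

0.5043


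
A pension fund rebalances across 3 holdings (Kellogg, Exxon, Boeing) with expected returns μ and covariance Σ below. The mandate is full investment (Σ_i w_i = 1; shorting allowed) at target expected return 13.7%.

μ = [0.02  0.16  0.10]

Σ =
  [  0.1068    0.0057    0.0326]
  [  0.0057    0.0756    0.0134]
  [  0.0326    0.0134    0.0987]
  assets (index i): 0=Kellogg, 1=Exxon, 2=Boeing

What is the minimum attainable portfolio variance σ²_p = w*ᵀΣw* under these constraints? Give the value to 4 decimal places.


g=Σ⁻¹μ = [-0.1620  1.9874  0.7969]
h=Σ⁻¹𝟙 = [6.8199  11.5958  6.3048]
a=μᵀg=0.394427  b=𝟙ᵀg=2.622208  c=𝟙ᵀh=24.720536  D=ac−b²=2.874465
λ₁=(c·0.137−b)/D = (24.720536·0.137−2.622208)/2.874465 = 0.265964
λ₂=(a−b·0.137)/D = (0.394427−2.622208·0.137)/2.874465 = 0.012240
w* = 0.265964·g + 0.012240·h:
  w_0 = 0.265964·-0.1620 + 0.012240·6.8199 = 0.0404  (Kellogg)
  w_1 = 0.265964·1.9874 + 0.012240·11.5958 = 0.6705  (Exxon)
  w_2 = 0.265964·0.7969 + 0.012240·6.3048 = 0.2891  (Boeing)
Σw_i=1.0000  μᵀw=0.1370
σ²=wᵀΣw=λ₁·μ_p+λ₂ = 0.265964·0.137 + 0.012240 = 0.048677 ≈ 0.0487

0.0487


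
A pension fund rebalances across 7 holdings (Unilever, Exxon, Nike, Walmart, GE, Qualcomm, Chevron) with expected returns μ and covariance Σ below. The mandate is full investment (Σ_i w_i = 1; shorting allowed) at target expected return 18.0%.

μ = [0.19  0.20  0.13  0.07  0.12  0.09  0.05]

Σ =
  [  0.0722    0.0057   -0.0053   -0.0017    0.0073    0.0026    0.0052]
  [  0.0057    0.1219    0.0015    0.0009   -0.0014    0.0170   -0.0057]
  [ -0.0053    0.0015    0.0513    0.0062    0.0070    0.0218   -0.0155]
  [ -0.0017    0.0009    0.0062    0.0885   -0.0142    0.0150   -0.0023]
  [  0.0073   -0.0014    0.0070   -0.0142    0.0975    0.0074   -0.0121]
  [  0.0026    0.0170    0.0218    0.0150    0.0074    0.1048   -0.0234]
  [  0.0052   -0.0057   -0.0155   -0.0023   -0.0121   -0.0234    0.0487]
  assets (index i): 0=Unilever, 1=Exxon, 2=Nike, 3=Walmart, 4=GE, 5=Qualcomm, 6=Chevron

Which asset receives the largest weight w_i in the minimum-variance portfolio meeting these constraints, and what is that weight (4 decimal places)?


Unilever (0.4316)

x=Σ⁻¹μ = [2.4473  1.5768  3.0976  0.8292  1.2485  0.2255  2.3936]
y=Σ⁻¹𝟙 = [11.0611  7.9710  24.5358  11.3618  13.2626  8.3305  35.9295]
a=μᵀx=1.530877  b=𝟙ᵀx=11.818523  c=𝟙ᵀy=112.452248  D=ac−b²=32.473060
λ₁=(c·0.180−b)/D = (112.452248·0.180−11.818523)/32.473060 = 0.259381
λ₂=(a−b·0.180)/D = (1.530877−11.818523·0.180)/32.473060 = -0.018368
w* = 0.259381·x + -0.018368·y:
  w_0 = 0.259381·2.4473 + -0.018368·11.0611 = 0.4316  (Unilever)
  w_1 = 0.259381·1.5768 + -0.018368·7.9710 = 0.2626  (Exxon)
  w_2 = 0.259381·3.0976 + -0.018368·24.5358 = 0.3528  (Nike)
  w_3 = 0.259381·0.8292 + -0.018368·11.3618 = 0.0064  (Walmart)
  w_4 = 0.259381·1.2485 + -0.018368·13.2626 = 0.0802  (GE)
  w_5 = 0.259381·0.2255 + -0.018368·8.3305 = -0.0945  (Qualcomm)
  w_6 = 0.259381·2.3936 + -0.018368·35.9295 = -0.0391  (Chevron)
Σw_i=1.0000  μᵀw=0.1800
σ²=wᵀΣw=λ₁·μ_p+λ₂ = 0.259381·0.180 + -0.018368 = 0.028321 ≈ 0.0283


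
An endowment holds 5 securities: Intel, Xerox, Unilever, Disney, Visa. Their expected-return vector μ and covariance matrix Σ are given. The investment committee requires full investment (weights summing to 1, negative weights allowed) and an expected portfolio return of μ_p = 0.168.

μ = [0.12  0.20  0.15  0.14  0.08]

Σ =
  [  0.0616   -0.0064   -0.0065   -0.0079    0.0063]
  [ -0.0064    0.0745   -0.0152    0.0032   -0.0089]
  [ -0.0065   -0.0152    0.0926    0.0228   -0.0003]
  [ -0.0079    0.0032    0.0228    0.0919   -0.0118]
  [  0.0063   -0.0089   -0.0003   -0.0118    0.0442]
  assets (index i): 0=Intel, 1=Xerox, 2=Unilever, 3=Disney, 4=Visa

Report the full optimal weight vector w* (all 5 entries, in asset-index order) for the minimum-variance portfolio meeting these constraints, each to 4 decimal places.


g=Σ⁻¹μ = [2.4527  3.5552  2.0301  1.4373  2.5737]
h=Σ⁻¹𝟙 = [18.4215  20.3126  12.5180  12.1732  27.4237]
a=μᵀg=1.716988  b=𝟙ᵀg=12.048950  c=𝟙ᵀh=90.849032  D=ac−b²=10.809494
λ₁=(c·0.168−b)/D = (90.849032·0.168−12.048950)/10.809494 = 0.297302
λ₂=(a−b·0.168)/D = (1.716988−12.048950·0.168)/10.809494 = -0.028423
w* = 0.297302·g + -0.028423·h:
  w_0 = 0.297302·2.4527 + -0.028423·18.4215 = 0.2056  (Intel)
  w_1 = 0.297302·3.5552 + -0.028423·20.3126 = 0.4796  (Xerox)
  w_2 = 0.297302·2.0301 + -0.028423·12.5180 = 0.2477  (Unilever)
  w_3 = 0.297302·1.4373 + -0.028423·12.1732 = 0.0813  (Disney)
  w_4 = 0.297302·2.5737 + -0.028423·27.4237 = -0.0143  (Visa)
Σw_i=1.0000  μᵀw=0.1680
σ²=wᵀΣw=λ₁·μ_p+λ₂ = 0.297302·0.168 + -0.028423 = 0.021524 ≈ 0.0215

0.2056  0.4796  0.2477  0.0813  -0.0143


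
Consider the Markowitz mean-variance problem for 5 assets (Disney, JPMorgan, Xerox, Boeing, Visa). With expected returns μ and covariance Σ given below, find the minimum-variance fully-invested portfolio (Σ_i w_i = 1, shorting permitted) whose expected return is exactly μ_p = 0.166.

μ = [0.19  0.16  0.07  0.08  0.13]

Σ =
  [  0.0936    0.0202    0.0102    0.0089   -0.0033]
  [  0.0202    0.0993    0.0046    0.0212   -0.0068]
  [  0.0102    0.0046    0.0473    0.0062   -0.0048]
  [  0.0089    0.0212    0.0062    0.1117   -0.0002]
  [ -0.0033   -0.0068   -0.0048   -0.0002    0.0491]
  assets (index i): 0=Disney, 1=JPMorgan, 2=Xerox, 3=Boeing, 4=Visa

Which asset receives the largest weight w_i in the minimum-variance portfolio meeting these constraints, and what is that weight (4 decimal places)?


Visa (0.4534)

g=Σ⁻¹μ = [1.6813  1.3661  1.2626  0.2584  3.0743]
h=Σ⁻¹𝟙 = [6.9951  8.1099  20.5240  5.7597  23.9898]
a=μᵀg=1.046749  b=𝟙ᵀg=7.642780  c=𝟙ᵀh=65.378503  D=ac−b²=10.022808
λ₁=(c·0.166−b)/D = (65.378503·0.166−7.642780)/10.022808 = 0.320275
λ₂=(a−b·0.166)/D = (1.046749−7.642780·0.166)/10.022808 = -0.022145
w* = 0.320275·g + -0.022145·h:
  w_0 = 0.320275·1.6813 + -0.022145·6.9951 = 0.3836  (Disney)
  w_1 = 0.320275·1.3661 + -0.022145·8.1099 = 0.2579  (JPMorgan)
  w_2 = 0.320275·1.2626 + -0.022145·20.5240 = -0.0501  (Xerox)
  w_3 = 0.320275·0.2584 + -0.022145·5.7597 = -0.0448  (Boeing)
  w_4 = 0.320275·3.0743 + -0.022145·23.9898 = 0.4534  (Visa)
Σw_i=1.0000  μᵀw=0.1660
σ²=wᵀΣw=λ₁·μ_p+λ₂ = 0.320275·0.166 + -0.022145 = 0.031021 ≈ 0.0310


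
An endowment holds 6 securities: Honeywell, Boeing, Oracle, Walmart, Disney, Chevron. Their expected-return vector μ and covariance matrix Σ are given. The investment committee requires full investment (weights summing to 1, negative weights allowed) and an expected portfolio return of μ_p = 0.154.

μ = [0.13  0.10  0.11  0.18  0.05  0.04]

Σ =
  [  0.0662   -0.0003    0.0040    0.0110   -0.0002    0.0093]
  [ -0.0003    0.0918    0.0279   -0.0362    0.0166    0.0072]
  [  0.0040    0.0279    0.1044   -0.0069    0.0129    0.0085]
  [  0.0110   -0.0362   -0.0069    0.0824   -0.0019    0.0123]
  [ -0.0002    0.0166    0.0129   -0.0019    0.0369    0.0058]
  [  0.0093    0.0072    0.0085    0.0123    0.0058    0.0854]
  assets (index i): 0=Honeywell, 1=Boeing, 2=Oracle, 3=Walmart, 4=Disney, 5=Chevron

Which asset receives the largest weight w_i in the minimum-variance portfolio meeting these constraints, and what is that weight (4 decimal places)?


Walmart (0.4861)

x=Σ⁻¹μ = [1.4926  2.0377  0.6273  3.0015  0.4431  -0.3908]
y=Σ⁻¹𝟙 = [11.5960  11.8090  4.0625  15.7820  20.3961  5.3886]
a=μᵀx=1.013598  b=𝟙ᵀx=7.211367  c=𝟙ᵀy=69.034203  D=ac−b²=17.969130
λ₁=(c·0.154−b)/D = (69.034203·0.154−7.211367)/17.969130 = 0.190321
λ₂=(a−b·0.154)/D = (1.013598−7.211367·0.154)/17.969130 = -0.005395
w* = 0.190321·x + -0.005395·y:
  w_0 = 0.190321·1.4926 + -0.005395·11.5960 = 0.2215  (Honeywell)
  w_1 = 0.190321·2.0377 + -0.005395·11.8090 = 0.3241  (Boeing)
  w_2 = 0.190321·0.6273 + -0.005395·4.0625 = 0.0975  (Oracle)
  w_3 = 0.190321·3.0015 + -0.005395·15.7820 = 0.4861  (Walmart)
  w_4 = 0.190321·0.4431 + -0.005395·20.3961 = -0.0257  (Disney)
  w_5 = 0.190321·-0.3908 + -0.005395·5.3886 = -0.1034  (Chevron)
Σw_i=1.0000  μᵀw=0.1540
σ²=wᵀΣw=λ₁·μ_p+λ₂ = 0.190321·0.154 + -0.005395 = 0.023914 ≈ 0.0239


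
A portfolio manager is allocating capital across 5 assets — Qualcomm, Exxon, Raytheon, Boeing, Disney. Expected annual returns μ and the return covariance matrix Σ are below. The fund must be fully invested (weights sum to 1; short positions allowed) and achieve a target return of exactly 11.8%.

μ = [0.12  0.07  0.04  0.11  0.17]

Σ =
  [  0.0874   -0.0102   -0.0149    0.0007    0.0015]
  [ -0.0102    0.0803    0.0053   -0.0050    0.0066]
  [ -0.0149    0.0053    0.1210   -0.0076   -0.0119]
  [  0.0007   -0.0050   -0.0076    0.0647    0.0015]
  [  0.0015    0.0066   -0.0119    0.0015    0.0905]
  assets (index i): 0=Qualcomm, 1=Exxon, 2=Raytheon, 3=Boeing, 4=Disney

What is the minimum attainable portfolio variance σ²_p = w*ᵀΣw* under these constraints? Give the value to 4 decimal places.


0.0175

u=Σ⁻¹μ = [1.5736  0.9805  0.7772  1.8072  1.8531]
v=Σ⁻¹𝟙 = [14.7020  13.7312  11.6573  17.4712  11.0479]
a=μᵀu=0.802385  b=𝟙ᵀu=6.991692  c=𝟙ᵀv=68.609618  D=ac−b²=6.167561
λ₁=(c·0.118−b)/D = (68.609618·0.118−6.991692)/6.167561 = 0.179040
λ₂=(a−b·0.118)/D = (0.802385−6.991692·0.118)/6.167561 = -0.003670
w* = 0.179040·u + -0.003670·v:
  w_0 = 0.179040·1.5736 + -0.003670·14.7020 = 0.2278  (Qualcomm)
  w_1 = 0.179040·0.9805 + -0.003670·13.7312 = 0.1252  (Exxon)
  w_2 = 0.179040·0.7772 + -0.003670·11.6573 = 0.0964  (Raytheon)
  w_3 = 0.179040·1.8072 + -0.003670·17.4712 = 0.2594  (Boeing)
  w_4 = 0.179040·1.8531 + -0.003670·11.0479 = 0.2912  (Disney)
Σw_i=1.0000  μᵀw=0.1180
σ²=wᵀΣw=λ₁·μ_p+λ₂ = 0.179040·0.118 + -0.003670 = 0.017457 ≈ 0.0175


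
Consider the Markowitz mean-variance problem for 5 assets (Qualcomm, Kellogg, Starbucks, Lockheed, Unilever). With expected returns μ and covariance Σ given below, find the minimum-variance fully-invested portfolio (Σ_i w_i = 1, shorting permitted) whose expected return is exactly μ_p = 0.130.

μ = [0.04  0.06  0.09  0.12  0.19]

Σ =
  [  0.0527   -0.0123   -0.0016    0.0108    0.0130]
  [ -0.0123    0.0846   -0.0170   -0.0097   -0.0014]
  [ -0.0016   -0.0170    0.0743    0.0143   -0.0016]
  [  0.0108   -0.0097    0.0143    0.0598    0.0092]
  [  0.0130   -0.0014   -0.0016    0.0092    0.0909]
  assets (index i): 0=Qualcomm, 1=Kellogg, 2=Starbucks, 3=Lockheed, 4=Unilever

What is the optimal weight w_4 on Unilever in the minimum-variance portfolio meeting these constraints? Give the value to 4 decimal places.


0.3645

p=Σ⁻¹μ = [0.2826  1.2093  1.2356  1.5590  1.9324]
q=Σ⁻¹𝟙 = [19.8210  19.3951  16.3296  11.2118  7.6178]
a=μᵀp=0.749309  b=𝟙ᵀp=6.219010  c=𝟙ᵀq=74.375295  D=ac−b²=17.054023
λ₁=(c·0.130−b)/D = (74.375295·0.130−6.219010)/17.054023 = 0.202285
λ₂=(a−b·0.130)/D = (0.749309−6.219010·0.130)/17.054023 = -0.003469
w* = 0.202285·p + -0.003469·q:
  w_0 = 0.202285·0.2826 + -0.003469·19.8210 = -0.0116  (Qualcomm)
  w_1 = 0.202285·1.2093 + -0.003469·19.3951 = 0.1773  (Kellogg)
  w_2 = 0.202285·1.2356 + -0.003469·16.3296 = 0.1933  (Starbucks)
  w_3 = 0.202285·1.5590 + -0.003469·11.2118 = 0.2765  (Lockheed)
  w_4 = 0.202285·1.9324 + -0.003469·7.6178 = 0.3645  (Unilever)
Σw_i=1.0000  μᵀw=0.1300
σ²=wᵀΣw=λ₁·μ_p+λ₂ = 0.202285·0.130 + -0.003469 = 0.022828 ≈ 0.0228


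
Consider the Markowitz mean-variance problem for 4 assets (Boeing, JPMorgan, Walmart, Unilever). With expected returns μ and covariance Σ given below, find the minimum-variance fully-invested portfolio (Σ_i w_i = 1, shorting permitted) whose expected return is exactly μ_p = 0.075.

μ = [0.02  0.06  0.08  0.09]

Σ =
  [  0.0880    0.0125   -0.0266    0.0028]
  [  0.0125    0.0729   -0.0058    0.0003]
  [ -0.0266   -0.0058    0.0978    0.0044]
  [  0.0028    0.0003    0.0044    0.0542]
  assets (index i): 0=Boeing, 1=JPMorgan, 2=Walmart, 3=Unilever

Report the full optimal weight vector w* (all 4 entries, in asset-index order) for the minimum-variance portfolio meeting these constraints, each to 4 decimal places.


0.0804  0.2307  0.2452  0.4437

x=Σ⁻¹μ = [0.3271  0.8310  0.8857  1.5671]
y=Σ⁻¹𝟙 = [13.2414  12.4783  13.8207  16.5751]
a=μᵀx=0.268300  b=𝟙ᵀx=3.610941  c=𝟙ᵀy=56.115495  D=ac−b²=2.016910
λ₁=(c·0.075−b)/D = (56.115495·0.075−3.610941)/2.016910 = 0.296355
λ₂=(a−b·0.075)/D = (0.268300−3.610941·0.075)/2.016910 = -0.001250
w* = 0.296355·x + -0.001250·y:
  w_0 = 0.296355·0.3271 + -0.001250·13.2414 = 0.0804  (Boeing)
  w_1 = 0.296355·0.8310 + -0.001250·12.4783 = 0.2307  (JPMorgan)
  w_2 = 0.296355·0.8857 + -0.001250·13.8207 = 0.2452  (Walmart)
  w_3 = 0.296355·1.5671 + -0.001250·16.5751 = 0.4437  (Unilever)
Σw_i=1.0000  μᵀw=0.0750
σ²=wᵀΣw=λ₁·μ_p+λ₂ = 0.296355·0.075 + -0.001250 = 0.020977 ≈ 0.0210


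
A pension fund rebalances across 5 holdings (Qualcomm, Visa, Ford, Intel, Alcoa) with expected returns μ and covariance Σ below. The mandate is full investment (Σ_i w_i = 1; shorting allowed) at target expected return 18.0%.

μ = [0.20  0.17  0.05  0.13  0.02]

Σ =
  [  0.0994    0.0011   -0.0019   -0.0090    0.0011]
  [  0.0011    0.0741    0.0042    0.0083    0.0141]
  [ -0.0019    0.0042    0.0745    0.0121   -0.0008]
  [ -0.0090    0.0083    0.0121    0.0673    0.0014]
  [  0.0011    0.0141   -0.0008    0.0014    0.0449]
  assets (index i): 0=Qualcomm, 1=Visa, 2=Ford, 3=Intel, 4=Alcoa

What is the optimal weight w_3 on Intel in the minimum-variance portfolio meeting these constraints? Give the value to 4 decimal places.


0.3259

p=Σ⁻¹μ = [2.1717  2.0912  0.2937  1.9180  -0.3190]
q=Σ⁻¹𝟙 = [11.1539  7.5342  11.3846  12.9702  19.4309]
a=μᵀp=1.047493  b=𝟙ᵀp=6.155581  c=𝟙ᵀq=62.473881  D=ac−b²=27.549782
λ₁=(c·0.180−b)/D = (62.473881·0.180−6.155581)/27.549782 = 0.184746
λ₂=(a−b·0.180)/D = (1.047493−6.155581·0.180)/27.549782 = -0.002196
w* = 0.184746·p + -0.002196·q:
  w_0 = 0.184746·2.1717 + -0.002196·11.1539 = 0.3767  (Qualcomm)
  w_1 = 0.184746·2.0912 + -0.002196·7.5342 = 0.3698  (Visa)
  w_2 = 0.184746·0.2937 + -0.002196·11.3846 = 0.0293  (Ford)
  w_3 = 0.184746·1.9180 + -0.002196·12.9702 = 0.3259  (Intel)
  w_4 = 0.184746·-0.3190 + -0.002196·19.4309 = -0.1016  (Alcoa)
Σw_i=1.0000  μᵀw=0.1800
σ²=wᵀΣw=λ₁·μ_p+λ₂ = 0.184746·0.180 + -0.002196 = 0.031058 ≈ 0.0311


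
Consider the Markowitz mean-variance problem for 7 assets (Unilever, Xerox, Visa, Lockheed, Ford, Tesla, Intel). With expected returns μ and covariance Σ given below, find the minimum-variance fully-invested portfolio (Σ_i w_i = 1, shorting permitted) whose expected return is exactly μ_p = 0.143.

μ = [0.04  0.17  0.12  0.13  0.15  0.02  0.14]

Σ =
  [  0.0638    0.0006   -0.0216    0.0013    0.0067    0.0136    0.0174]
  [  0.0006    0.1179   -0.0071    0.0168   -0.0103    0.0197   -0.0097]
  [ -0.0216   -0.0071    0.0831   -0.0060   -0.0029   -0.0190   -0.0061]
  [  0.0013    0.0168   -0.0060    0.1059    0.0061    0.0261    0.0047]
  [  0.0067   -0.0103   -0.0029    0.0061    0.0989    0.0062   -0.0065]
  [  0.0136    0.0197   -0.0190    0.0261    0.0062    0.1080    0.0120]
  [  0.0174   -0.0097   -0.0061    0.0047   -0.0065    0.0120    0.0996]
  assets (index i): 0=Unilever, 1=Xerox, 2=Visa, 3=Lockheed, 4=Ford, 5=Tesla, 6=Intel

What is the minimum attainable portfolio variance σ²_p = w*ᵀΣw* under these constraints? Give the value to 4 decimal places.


g=Σ⁻¹μ = [0.6823  1.7819  1.9369  0.9690  1.7905  -0.4108  1.6992]
h=Σ⁻¹𝟙 = [17.5844  9.3450  20.1920  6.4862  10.3018  5.7573  8.7875]
a=μᵀg=1.186845  b=𝟙ᵀg=8.448949  c=𝟙ᵀh=78.454310  D=ac−b²=21.728338
λ₁=(c·0.143−b)/D = (78.454310·0.143−8.448949)/21.728338 = 0.127484
λ₂=(a−b·0.143)/D = (1.186845−8.448949·0.143)/21.728338 = -0.000983
w* = 0.127484·g + -0.000983·h:
  w_0 = 0.127484·0.6823 + -0.000983·17.5844 = 0.0697  (Unilever)
  w_1 = 0.127484·1.7819 + -0.000983·9.3450 = 0.2180  (Xerox)
  w_2 = 0.127484·1.9369 + -0.000983·20.1920 = 0.2271  (Visa)
  w_3 = 0.127484·0.9690 + -0.000983·6.4862 = 0.1172  (Lockheed)
  w_4 = 0.127484·1.7905 + -0.000983·10.3018 = 0.2181  (Ford)
  w_5 = 0.127484·-0.4108 + -0.000983·5.7573 = -0.0580  (Tesla)
  w_6 = 0.127484·1.6992 + -0.000983·8.7875 = 0.2080  (Intel)
Σw_i=1.0000  μᵀw=0.1430
σ²=wᵀΣw=λ₁·μ_p+λ₂ = 0.127484·0.143 + -0.000983 = 0.017247 ≈ 0.0172

0.0172
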